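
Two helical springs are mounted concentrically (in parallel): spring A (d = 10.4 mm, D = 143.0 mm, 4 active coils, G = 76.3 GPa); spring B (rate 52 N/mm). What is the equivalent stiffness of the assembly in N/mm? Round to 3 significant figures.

k_A = Gd⁴/(8D³N_a) = (76.3×10³)(10.4⁴)/(8·143.0³·4) = 9.5389 N/mm
Parallel: k_eq = 9.5389 + 52 = 61.539 N/mm

61.5 N/mm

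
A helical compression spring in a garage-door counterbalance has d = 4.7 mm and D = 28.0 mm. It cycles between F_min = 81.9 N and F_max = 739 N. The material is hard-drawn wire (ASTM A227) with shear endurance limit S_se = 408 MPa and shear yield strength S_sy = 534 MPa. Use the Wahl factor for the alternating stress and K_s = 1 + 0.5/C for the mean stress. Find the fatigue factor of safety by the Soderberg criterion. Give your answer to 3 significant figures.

C = D/d = 28.0/4.7 = 5.9574; K_W = (4C−1)/(4C−4)+0.615/C = 1.2545; K_s = 1+0.5/C = 1.0839
F_a = (F_max−F_min)/2 = 328.55 N; F_m = (F_max+F_min)/2 = 410.45 N
τ_a = K_W·8F_aD/(πd³) = 1.2545 × 225.63 = 283.06 MPa
τ_m = K_s·8F_mD/(πd³) = 1.0839 × 281.88 = 305.54 MPa
Soderberg: 1/n_f = τ_a/S_se + τ_m/S_sy = 283.06/408 + 305.54/534 = 0.69378 + 0.57217 = 1.266
n_f = 1/1.266 = 0.7899

0.790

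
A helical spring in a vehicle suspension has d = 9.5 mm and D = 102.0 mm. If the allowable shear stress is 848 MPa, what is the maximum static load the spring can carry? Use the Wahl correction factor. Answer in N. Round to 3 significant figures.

2470 N

C = D/d = 102.0/9.5 = 10.7368
K_W = (4C−1)/(4C−4) + 0.615/C = 41.947/38.947 + 0.0573 = 1.1343
τ_max = K·8FD/(πd³) → F_max = τ_allow·πd³/(8DK)
F_max = 848·π·9.5³/(8·102.0·1.1343) = 2.2841e+06/925.59 = 2467.7 N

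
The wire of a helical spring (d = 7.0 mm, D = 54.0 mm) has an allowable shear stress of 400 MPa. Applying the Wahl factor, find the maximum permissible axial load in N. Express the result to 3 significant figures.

837 N

C = D/d = 54.0/7.0 = 7.7143
K_W = (4C−1)/(4C−4) + 0.615/C = 29.857/26.857 + 0.0797 = 1.1914
τ_max = K·8FD/(πd³) → F_max = τ_allow·πd³/(8DK)
F_max = 400·π·7.0³/(8·54.0·1.1914) = 4.3103e+05/514.7 = 837.44 N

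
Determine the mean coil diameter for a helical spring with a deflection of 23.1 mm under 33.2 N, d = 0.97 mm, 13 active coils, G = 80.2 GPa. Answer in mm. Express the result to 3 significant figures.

7.80 mm

Required rate k = F/δ = 33.2/23.1 = 1.4372 N/mm
D = (Gd⁴/(8N_a·k))^(1/3) = (80.2×10³·0.97⁴/(8·13·1.4372))^(1/3)
  = (475.009)^(1/3) = 7.8025 mm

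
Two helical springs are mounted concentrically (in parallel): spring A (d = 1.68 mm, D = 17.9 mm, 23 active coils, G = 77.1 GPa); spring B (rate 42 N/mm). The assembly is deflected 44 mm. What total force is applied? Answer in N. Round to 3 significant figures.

1870 N

k_A = Gd⁴/(8D³N_a) = (77.1×10³)(1.68⁴)/(8·17.9³·23) = 0.58199 N/mm
Parallel: k_eq = 0.58199 + 42 = 42.582 N/mm
F = k_eq·δ = 42.582·44 = 1873.6 N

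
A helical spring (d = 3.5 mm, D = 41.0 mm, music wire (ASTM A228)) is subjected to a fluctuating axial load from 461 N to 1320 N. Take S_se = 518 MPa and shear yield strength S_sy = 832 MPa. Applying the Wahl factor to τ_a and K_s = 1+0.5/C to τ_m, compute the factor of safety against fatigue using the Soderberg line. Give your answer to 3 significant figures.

0.201

C = D/d = 41.0/3.5 = 11.7143; K_W = (4C−1)/(4C−4)+0.615/C = 1.1225; K_s = 1+0.5/C = 1.0427
F_a = (F_max−F_min)/2 = 429.5 N; F_m = (F_max+F_min)/2 = 890.5 N
τ_a = K_W·8F_aD/(πd³) = 1.1225 × 1045.9 = 1174 MPa
τ_m = K_s·8F_mD/(πd³) = 1.0427 × 2168.5 = 2261 MPa
Soderberg: 1/n_f = τ_a/S_se + τ_m/S_sy = 1174/518 + 2261/832 = 2.26642 + 2.71758 = 4.984
n_f = 1/4.984 = 0.2006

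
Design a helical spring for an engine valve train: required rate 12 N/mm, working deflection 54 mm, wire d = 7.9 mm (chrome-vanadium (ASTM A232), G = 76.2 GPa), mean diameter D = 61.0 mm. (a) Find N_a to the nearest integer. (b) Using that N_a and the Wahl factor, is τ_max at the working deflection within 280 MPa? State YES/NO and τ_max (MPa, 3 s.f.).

(a) 14 coils; (b) YES, τ_max = 237 MPa

N_a = Gd⁴/(8D³k) = (76.2×10³)(7.9⁴)/(8·61.0³·12) = 13.62 → N_a = 14
Actual rate k = Gd⁴/(8D³·14) = 11.675 N/mm
Working load F = kδ = 11.675·54 = 630.45 N
C = 61.0/7.9 = 7.7215; K_W = (4C−1)/(4C−4)+0.615/C = 1.1912
τ_max = K_W·8FD/(πd³) = 1.1912·198.63 = 236.61 MPa
τ_max ≤ 280 MPa → acceptable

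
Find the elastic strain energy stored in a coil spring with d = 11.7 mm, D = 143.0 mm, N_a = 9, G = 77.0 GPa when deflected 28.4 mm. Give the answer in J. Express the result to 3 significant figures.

k = Gd⁴/(8D³N_a) = (77.0×10³)(11.7⁴)/(8·143.0³·9) = 6.8532 N/mm
U = ½kδ² = 0.5 × 6.8532 × 28.4² = 2763.8 N·mm = 2.7638 J

2.76 J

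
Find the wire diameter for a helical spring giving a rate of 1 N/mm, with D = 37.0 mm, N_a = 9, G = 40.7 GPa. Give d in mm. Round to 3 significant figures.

3.08 mm

d = (8D³N_a·k / G)^(1/4) = (8·37.0³·9·1 / (40.7×10³))^0.25
  = (89.607)^0.25 = 3.0767 mm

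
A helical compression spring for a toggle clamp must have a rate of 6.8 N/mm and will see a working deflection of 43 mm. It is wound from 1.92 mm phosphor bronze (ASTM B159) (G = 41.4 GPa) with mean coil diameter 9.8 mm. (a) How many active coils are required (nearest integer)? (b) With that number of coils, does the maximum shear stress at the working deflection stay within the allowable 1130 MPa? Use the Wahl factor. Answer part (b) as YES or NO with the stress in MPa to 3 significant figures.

(a) 11 coils; (b) NO, τ_max = 1340 MPa

N_a = Gd⁴/(8D³k) = (41.4×10³)(1.92⁴)/(8·9.8³·6.8) = 10.99 → N_a = 11
Actual rate k = Gd⁴/(8D³·11) = 6.7927 N/mm
Working load F = kδ = 6.7927·43 = 292.09 N
C = 9.8/1.92 = 5.1042; K_W = (4C−1)/(4C−4)+0.615/C = 1.3032
τ_max = K_W·8FD/(πd³) = 1.3032·1029.9 = 1342.1 MPa
τ_max > 1130 MPa → exceeds allowable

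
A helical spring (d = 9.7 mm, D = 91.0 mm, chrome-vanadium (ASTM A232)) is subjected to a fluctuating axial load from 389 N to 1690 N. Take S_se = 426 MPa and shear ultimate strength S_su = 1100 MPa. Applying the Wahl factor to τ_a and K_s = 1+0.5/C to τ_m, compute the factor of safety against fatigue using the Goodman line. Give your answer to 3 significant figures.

C = D/d = 91.0/9.7 = 9.3814; K_W = (4C−1)/(4C−4)+0.615/C = 1.1550; K_s = 1+0.5/C = 1.0533
F_a = (F_max−F_min)/2 = 650.5 N; F_m = (F_max+F_min)/2 = 1039.5 N
τ_a = K_W·8F_aD/(πd³) = 1.1550 × 165.16 = 190.77 MPa
τ_m = K_s·8F_mD/(πd³) = 1.0533 × 263.93 = 278 MPa
Goodman: 1/n_f = τ_a/S_se + τ_m/S_su = 190.77/426 + 278/1100 = 0.44782 + 0.25273 = 0.70054
n_f = 1/0.70054 = 1.427

1.43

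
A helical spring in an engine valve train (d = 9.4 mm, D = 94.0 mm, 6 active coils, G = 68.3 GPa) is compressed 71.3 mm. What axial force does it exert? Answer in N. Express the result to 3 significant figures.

k = Gd⁴/(8D³N_a) = (68.3×10³)(9.4⁴)/(8·94.0³·6) = 13.375 N/mm
F = k·δ = 13.375 × 71.3 = 953.67 N

954 N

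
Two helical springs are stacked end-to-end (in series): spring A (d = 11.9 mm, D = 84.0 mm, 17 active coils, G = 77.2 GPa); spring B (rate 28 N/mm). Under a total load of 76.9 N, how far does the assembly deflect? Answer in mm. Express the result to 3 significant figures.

6.75 mm

k_A = Gd⁴/(8D³N_a) = (77.2×10³)(11.9⁴)/(8·84.0³·17) = 19.206 N/mm
Series: 1/k_eq = 1/19.206 + 1/28 = 0.087782; k_eq = 11.392 N/mm
δ = F/k_eq = 76.9/11.392 = 6.7505 mm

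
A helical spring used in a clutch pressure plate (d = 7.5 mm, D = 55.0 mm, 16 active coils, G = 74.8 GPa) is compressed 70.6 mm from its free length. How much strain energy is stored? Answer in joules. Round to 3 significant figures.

k = Gd⁴/(8D³N_a) = (74.8×10³)(7.5⁴)/(8·55.0³·16) = 11.113 N/mm
U = ½kδ² = 0.5 × 11.113 × 70.6² = 27697 N·mm = 27.697 J

27.7 J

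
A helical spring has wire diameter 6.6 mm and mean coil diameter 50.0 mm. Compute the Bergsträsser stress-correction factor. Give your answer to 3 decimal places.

C = D/d = 50.0/6.6 = 7.5758
K_B = (4C+2)/(4C−3) = 32.303/27.303 = 1.1831

1.183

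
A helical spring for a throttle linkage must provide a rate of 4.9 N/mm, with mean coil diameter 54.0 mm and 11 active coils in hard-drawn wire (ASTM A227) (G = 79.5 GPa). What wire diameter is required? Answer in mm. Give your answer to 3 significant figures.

5.41 mm

d = (8D³N_a·k / G)^(1/4) = (8·54.0³·11·4.9 / (79.5×10³))^0.25
  = (854.07)^0.25 = 5.4060 mm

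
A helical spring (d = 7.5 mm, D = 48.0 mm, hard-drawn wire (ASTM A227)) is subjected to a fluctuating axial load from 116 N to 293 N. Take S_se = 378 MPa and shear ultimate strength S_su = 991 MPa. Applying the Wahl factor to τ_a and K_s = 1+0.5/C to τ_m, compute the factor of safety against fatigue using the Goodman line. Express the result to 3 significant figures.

C = D/d = 48.0/7.5 = 6.4000; K_W = (4C−1)/(4C−4)+0.615/C = 1.2350; K_s = 1+0.5/C = 1.0781
F_a = (F_max−F_min)/2 = 88.5 N; F_m = (F_max+F_min)/2 = 204.5 N
τ_a = K_W·8F_aD/(πd³) = 1.2350 × 25.641 = 31.667 MPa
τ_m = K_s·8F_mD/(πd³) = 1.0781 × 59.25 = 63.879 MPa
Goodman: 1/n_f = τ_a/S_se + τ_m/S_su = 31.667/378 + 63.879/991 = 0.08377 + 0.06446 = 0.14823
n_f = 1/0.14823 = 6.746

6.75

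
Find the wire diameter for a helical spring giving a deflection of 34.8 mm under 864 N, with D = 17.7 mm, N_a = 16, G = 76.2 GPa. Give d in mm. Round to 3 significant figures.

Required rate k = F/δ = 864/34.8 = 24.828 N/mm
d = (8D³N_a·k / G)^(1/4) = (8·17.7³·16·24.828 / (76.2×10³))^0.25
  = (231.26)^0.25 = 3.8997 mm

3.90 mm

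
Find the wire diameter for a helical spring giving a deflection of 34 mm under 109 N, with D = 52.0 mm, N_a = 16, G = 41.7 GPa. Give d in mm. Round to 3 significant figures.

6.10 mm

Required rate k = F/δ = 109/34 = 3.2059 N/mm
d = (8D³N_a·k / G)^(1/4) = (8·52.0³·16·3.2059 / (41.7×10³))^0.25
  = (1383.7)^0.25 = 6.0990 mm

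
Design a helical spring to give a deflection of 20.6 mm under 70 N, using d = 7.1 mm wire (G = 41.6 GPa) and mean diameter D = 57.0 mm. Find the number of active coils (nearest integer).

Required rate k = F/δ = 70/20.6 = 3.3981 N/mm
N_a = Gd⁴/(8D³k) = (41.6×10³ × 7.1⁴)/(8 × 57.0³ × 3.3981)
    = 1.05713e+08 / 5.03437e+06 = 21 → 21 coils

21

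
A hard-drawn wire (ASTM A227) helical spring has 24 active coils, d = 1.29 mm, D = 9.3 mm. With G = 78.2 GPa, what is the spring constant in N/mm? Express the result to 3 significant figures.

k = Gd⁴/(8D³N_a) = (78.2×10³ × 1.29⁴) / (8 × 9.3³ × 24)
  = 216554 / 154437 = 1.4022 N/mm

1.40 N/mm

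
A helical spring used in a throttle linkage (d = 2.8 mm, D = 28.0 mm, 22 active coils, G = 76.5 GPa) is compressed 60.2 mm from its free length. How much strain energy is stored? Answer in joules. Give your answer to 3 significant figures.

k = Gd⁴/(8D³N_a) = (76.5×10³)(2.8⁴)/(8·28.0³·22) = 1.217 N/mm
U = ½kδ² = 0.5 × 1.217 × 60.2² = 2205.3 N·mm = 2.2053 J

2.21 J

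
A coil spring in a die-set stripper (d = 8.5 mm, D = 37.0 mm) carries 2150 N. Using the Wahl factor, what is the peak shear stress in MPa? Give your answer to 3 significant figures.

Spring index C = D/d = 37.0/8.5 = 4.3529
K_W = (4C−1)/(4C−4) + 0.615/C = 16.412/13.412 + 0.1413 = 1.3650
τ₀ = 8FD/(πd³) = 8·2150·37.0/(π·8.5³) = 636400/1929.3 = 329.86 MPa
τ_max = K·τ₀ = 1.3650 × 329.86 = 450.24 MPa

450 MPa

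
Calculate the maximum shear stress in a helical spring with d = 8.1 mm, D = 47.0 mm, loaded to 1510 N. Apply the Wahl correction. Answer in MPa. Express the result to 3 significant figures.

Spring index C = D/d = 47.0/8.1 = 5.8025
K_W = (4C−1)/(4C−4) + 0.615/C = 22.210/19.210 + 0.1060 = 1.2622
τ₀ = 8FD/(πd³) = 8·1510·47.0/(π·8.1³) = 567760/1669.6 = 340.06 MPa
τ_max = K·τ₀ = 1.2622 × 340.06 = 429.21 MPa

429 MPa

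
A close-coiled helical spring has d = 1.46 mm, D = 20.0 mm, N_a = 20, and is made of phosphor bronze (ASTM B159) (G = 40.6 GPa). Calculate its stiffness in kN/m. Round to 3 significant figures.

0.144 kN/m

k = Gd⁴/(8D³N_a) = (40.6×10³ × 1.46⁴) / (8 × 20.0³ × 20)
  = 184475 / 1.28e+06 = 0.14412 N/mm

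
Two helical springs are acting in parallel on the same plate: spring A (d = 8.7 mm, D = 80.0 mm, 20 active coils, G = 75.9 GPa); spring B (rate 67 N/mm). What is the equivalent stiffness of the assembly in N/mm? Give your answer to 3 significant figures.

k_A = Gd⁴/(8D³N_a) = (75.9×10³)(8.7⁴)/(8·80.0³·20) = 5.308 N/mm
Parallel: k_eq = 5.308 + 67 = 72.308 N/mm

72.3 N/mm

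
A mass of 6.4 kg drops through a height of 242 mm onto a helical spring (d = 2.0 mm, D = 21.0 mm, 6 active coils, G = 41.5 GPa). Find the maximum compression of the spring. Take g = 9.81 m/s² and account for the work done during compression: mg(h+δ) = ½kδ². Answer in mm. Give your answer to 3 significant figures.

191 mm

k = Gd⁴/(8D³N_a) = (41.5×10³)(2.0⁴)/(8·21.0³·6) = 1.4937 N/mm
W = mg = 6.4 × 9.81 = 62.784 N
½kδ² − Wδ − Wh = 0 → δ = (W + √(W² + 2kWh))/k
δ = (62.784 + √(3941.8 + 45390.3))/1.4937 = (62.784 + 222.11)/1.4937 = 190.73 mm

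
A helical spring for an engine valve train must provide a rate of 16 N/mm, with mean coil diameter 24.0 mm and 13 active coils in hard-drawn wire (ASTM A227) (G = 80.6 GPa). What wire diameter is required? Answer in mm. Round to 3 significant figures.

4.11 mm

d = (8D³N_a·k / G)^(1/4) = (8·24.0³·13·16 / (80.6×10³))^0.25
  = (285.4)^0.25 = 4.1102 mm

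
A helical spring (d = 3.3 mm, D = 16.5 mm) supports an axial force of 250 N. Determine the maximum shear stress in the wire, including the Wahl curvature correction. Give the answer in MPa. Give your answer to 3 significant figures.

Spring index C = D/d = 16.5/3.3 = 5.0000
K_W = (4C−1)/(4C−4) + 0.615/C = 19.000/16.000 + 0.1230 = 1.3105
τ₀ = 8FD/(πd³) = 8·250·16.5/(π·3.3³) = 33000/112.9 = 292.3 MPa
τ_max = K·τ₀ = 1.3105 × 292.3 = 383.05 MPa

383 MPa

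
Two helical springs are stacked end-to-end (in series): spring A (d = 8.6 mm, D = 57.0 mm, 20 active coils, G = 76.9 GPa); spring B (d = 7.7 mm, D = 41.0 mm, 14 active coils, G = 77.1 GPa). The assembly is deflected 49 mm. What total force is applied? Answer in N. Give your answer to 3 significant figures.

k_A = Gd⁴/(8D³N_a) = (76.9×10³)(8.6⁴)/(8·57.0³·20) = 14.196 N/mm
k_B = Gd⁴/(8D³N_a) = (77.1×10³)(7.7⁴)/(8·41.0³·14) = 35.111 N/mm
Series: 1/k_eq = 1/14.196 + 1/35.111 = 0.098922; k_eq = 10.109 N/mm
F = k_eq·δ = 10.109·49 = 495.34 N

495 N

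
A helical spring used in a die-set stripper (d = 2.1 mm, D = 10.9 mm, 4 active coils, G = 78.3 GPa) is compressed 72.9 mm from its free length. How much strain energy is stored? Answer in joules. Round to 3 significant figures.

k = Gd⁴/(8D³N_a) = (78.3×10³)(2.1⁴)/(8·10.9³·4) = 36.746 N/mm
U = ½kδ² = 0.5 × 36.746 × 72.9² = 97642 N·mm = 97.642 J

97.6 J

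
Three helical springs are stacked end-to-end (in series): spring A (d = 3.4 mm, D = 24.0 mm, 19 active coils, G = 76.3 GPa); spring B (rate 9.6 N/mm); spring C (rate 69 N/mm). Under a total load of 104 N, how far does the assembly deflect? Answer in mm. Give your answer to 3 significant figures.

33.8 mm

k_A = Gd⁴/(8D³N_a) = (76.3×10³)(3.4⁴)/(8·24.0³·19) = 4.8525 N/mm
Series: 1/k_eq = 1/4.8525 + 1/9.6 + 1/69 = 0.32474; k_eq = 3.0794 N/mm
δ = F/k_eq = 104/3.0794 = 33.773 mm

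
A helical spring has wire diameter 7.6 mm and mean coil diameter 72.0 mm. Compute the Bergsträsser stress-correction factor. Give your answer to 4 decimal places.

1.1433

C = D/d = 72.0/7.6 = 9.4737
K_B = (4C+2)/(4C−3) = 39.895/34.895 = 1.1433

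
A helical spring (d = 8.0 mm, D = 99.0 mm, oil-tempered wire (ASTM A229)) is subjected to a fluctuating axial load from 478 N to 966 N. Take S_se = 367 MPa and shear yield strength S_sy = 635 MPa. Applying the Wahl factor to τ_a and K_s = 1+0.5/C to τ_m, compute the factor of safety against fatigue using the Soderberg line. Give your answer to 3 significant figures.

C = D/d = 99.0/8.0 = 12.3750; K_W = (4C−1)/(4C−4)+0.615/C = 1.1156; K_s = 1+0.5/C = 1.0404
F_a = (F_max−F_min)/2 = 244 N; F_m = (F_max+F_min)/2 = 722 N
τ_a = K_W·8F_aD/(πd³) = 1.1156 × 120.14 = 134.03 MPa
τ_m = K_s·8F_mD/(πd³) = 1.0404 × 355.5 = 369.87 MPa
Soderberg: 1/n_f = τ_a/S_se + τ_m/S_sy = 134.03/367 + 369.87/635 = 0.36522 + 0.58247 = 0.94768
n_f = 1/0.94768 = 1.055

1.06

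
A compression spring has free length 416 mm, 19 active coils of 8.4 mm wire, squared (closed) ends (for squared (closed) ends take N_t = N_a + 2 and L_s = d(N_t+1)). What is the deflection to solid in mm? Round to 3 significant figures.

231 mm

N_t = 21; L_s = 8.4·22 = 184.8 mm
δ_solid = L₀ − L_s = 416 − 184.8 = 231.2 mm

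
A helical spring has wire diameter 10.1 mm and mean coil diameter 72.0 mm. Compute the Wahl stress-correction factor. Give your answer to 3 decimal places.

C = D/d = 72.0/10.1 = 7.1287
K_W = (4C−1)/(4C−4) + 0.615/C = 27.515/24.515 + 0.0863 = 1.2086

1.209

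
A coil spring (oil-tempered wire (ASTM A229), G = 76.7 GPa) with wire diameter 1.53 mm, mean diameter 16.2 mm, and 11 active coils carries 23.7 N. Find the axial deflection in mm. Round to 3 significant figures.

21.1 mm

k = Gd⁴/(8D³N_a) = (76.7×10³)(1.53⁴)/(8·16.2³·11) = 1.1234 N/mm
δ = F/k = 23.7 / 1.1234 = 21.097 mm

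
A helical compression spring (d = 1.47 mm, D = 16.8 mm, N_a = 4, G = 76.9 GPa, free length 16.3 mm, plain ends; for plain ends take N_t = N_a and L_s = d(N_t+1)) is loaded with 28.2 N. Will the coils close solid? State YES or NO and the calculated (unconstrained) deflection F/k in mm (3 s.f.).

k = Gd⁴/(8D³N_a) = (76.9×10³)(1.47⁴)/(8·16.8³·4) = 2.3666 N/mm
N_t = 4; L_s = 1.47·5 = 7.35 mm; δ_solid = L₀ − L_s = 16.3 − 7.35 = 8.95 mm
δ = F/k = 28.2/2.3666 = 11.916 mm
δ ≥ δ_solid → spring goes solid

YES, δ = 11.9 mm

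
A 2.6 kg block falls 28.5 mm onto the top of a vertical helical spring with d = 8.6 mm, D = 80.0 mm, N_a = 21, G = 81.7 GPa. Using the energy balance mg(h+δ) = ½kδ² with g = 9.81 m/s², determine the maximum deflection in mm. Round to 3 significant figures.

k = Gd⁴/(8D³N_a) = (81.7×10³)(8.6⁴)/(8·80.0³·21) = 5.1956 N/mm
W = mg = 2.6 × 9.81 = 25.506 N
½kδ² − Wδ − Wh = 0 → δ = (W + √(W² + 2kWh))/k
δ = (25.506 + √(650.56 + 7553.6))/5.1956 = (25.506 + 90.577)/5.1956 = 22.342 mm

22.3 mm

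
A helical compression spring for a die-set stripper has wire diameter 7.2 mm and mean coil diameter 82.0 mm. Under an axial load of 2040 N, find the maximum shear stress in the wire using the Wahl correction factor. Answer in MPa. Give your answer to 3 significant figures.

1290 MPa

Spring index C = D/d = 82.0/7.2 = 11.3889
K_W = (4C−1)/(4C−4) + 0.615/C = 44.556/41.556 + 0.0540 = 1.1262
τ₀ = 8FD/(πd³) = 8·2040·82.0/(π·7.2³) = 1.33824e+06/1172.6 = 1141.3 MPa
τ_max = K·τ₀ = 1.1262 × 1141.3 = 1285.3 MPa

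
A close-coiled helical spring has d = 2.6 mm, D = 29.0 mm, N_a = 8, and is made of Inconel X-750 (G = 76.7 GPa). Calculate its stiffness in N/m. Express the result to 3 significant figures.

k = Gd⁴/(8D³N_a) = (76.7×10³ × 2.6⁴) / (8 × 29.0³ × 8)
  = 3.50501e+06 / 1.5609e+06 = 2.2455 N/mm = 2245.5 N/m

2250 N/m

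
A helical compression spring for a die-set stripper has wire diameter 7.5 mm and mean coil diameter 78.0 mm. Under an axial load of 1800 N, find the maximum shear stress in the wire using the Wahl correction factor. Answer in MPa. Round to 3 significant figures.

965 MPa

Spring index C = D/d = 78.0/7.5 = 10.4000
K_W = (4C−1)/(4C−4) + 0.615/C = 40.600/37.600 + 0.0591 = 1.1389
τ₀ = 8FD/(πd³) = 8·1800·78.0/(π·7.5³) = 1.1232e+06/1325.4 = 847.47 MPa
τ_max = K·τ₀ = 1.1389 × 847.47 = 965.2 MPa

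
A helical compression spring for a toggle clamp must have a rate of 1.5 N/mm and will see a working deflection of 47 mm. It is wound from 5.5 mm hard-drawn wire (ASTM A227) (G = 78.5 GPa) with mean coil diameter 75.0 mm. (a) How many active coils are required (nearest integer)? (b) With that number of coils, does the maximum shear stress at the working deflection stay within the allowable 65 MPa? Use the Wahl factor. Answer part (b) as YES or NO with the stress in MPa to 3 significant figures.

(a) 14 coils; (b) NO, τ_max = 90.6 MPa

N_a = Gd⁴/(8D³k) = (78.5×10³)(5.5⁴)/(8·75.0³·1.5) = 14.19 → N_a = 14
Actual rate k = Gd⁴/(8D³·14) = 1.5203 N/mm
Working load F = kδ = 1.5203·47 = 71.452 N
C = 75.0/5.5 = 13.6364; K_W = (4C−1)/(4C−4)+0.615/C = 1.1045
τ_max = K_W·8FD/(πd³) = 1.1045·82.022 = 90.589 MPa
τ_max > 65 MPa → exceeds allowable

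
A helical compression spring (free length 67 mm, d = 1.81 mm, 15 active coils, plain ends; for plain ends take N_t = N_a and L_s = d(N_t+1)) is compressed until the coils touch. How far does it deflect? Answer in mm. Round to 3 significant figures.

38.0 mm

N_t = 15; L_s = 1.81·16 = 28.96 mm
δ_solid = L₀ − L_s = 67 − 28.96 = 38.04 mm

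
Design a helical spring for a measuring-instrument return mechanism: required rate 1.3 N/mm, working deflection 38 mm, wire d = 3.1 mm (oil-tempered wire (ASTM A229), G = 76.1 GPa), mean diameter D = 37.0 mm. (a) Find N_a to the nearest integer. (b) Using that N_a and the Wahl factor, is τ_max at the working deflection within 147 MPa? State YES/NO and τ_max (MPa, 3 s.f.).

(a) 13 coils; (b) NO, τ_max = 180 MPa

N_a = Gd⁴/(8D³k) = (76.1×10³)(3.1⁴)/(8·37.0³·1.3) = 13.34 → N_a = 13
Actual rate k = Gd⁴/(8D³·13) = 1.3341 N/mm
Working load F = kδ = 1.3341·38 = 50.696 N
C = 37.0/3.1 = 11.9355; K_W = (4C−1)/(4C−4)+0.615/C = 1.1201
τ_max = K_W·8FD/(πd³) = 1.1201·160.34 = 179.6 MPa
τ_max > 147 MPa → exceeds allowable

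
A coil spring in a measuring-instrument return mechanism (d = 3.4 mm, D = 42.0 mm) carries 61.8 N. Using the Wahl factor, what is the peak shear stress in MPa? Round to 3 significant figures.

188 MPa

Spring index C = D/d = 42.0/3.4 = 12.3529
K_W = (4C−1)/(4C−4) + 0.615/C = 48.412/45.412 + 0.0498 = 1.1158
τ₀ = 8FD/(πd³) = 8·61.8·42.0/(π·3.4³) = 20764.8/123.48 = 168.17 MPa
τ_max = K·τ₀ = 1.1158 × 168.17 = 187.65 MPa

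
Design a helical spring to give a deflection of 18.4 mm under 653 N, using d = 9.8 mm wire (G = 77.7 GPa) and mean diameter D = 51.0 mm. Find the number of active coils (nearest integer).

19

Required rate k = F/δ = 653/18.4 = 35.489 N/mm
N_a = Gd⁴/(8D³k) = (77.7×10³ × 9.8⁴)/(8 × 51.0³ × 35.489)
    = 7.1668e+08 / 3.76613e+07 = 19.03 → 19 coils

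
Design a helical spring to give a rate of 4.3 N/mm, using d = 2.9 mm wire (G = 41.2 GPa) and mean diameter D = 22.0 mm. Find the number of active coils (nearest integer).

8

N_a = Gd⁴/(8D³k) = (41.2×10³ × 2.9⁴)/(8 × 22.0³ × 4.3)
    = 2.914e+06 / 366291 = 7.955 → 8 coils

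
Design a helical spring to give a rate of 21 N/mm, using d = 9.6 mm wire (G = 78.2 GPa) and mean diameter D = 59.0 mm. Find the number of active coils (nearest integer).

N_a = Gd⁴/(8D³k) = (78.2×10³ × 9.6⁴)/(8 × 59.0³ × 21)
    = 6.64189e+08 / 3.45037e+07 = 19.25 → 19 coils

19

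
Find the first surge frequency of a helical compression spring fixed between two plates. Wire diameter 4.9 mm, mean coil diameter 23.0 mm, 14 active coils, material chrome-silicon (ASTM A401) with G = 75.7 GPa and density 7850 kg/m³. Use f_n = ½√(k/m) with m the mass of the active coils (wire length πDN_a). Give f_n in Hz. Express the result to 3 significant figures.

k = Gd⁴/(8D³N_a) = (75.7×10³)(4.9⁴)/(8·23.0³·14) = 32.024 N/mm = 32024 N/m
Wire length L = πDN_a = π·23.0·14 = 1011.6 mm
m = ρ·(πd²/4)·L = 7850 × 18.857×10⁻⁶ m² × 1.0116 m = 0.14975 kg
f_n = ½√(k/m) = 0.5·√(32024/0.14975) = 0.5·√(2.1386e+05) = 231.22 Hz

231 Hz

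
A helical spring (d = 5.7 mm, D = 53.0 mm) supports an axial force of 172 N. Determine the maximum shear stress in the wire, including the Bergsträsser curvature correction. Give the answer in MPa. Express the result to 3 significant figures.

Spring index C = D/d = 53.0/5.7 = 9.2982
K_B = (4C+2)/(4C−3) = 39.193/34.193 = 1.1462
τ₀ = 8FD/(πd³) = 8·172·53.0/(π·5.7³) = 72928/581.8 = 125.35 MPa
τ_max = K·τ₀ = 1.1462 × 125.35 = 143.68 MPa

144 MPa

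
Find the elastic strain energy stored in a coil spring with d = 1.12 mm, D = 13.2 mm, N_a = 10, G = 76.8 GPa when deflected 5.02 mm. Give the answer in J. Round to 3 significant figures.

k = Gd⁴/(8D³N_a) = (76.8×10³)(1.12⁴)/(8·13.2³·10) = 0.65678 N/mm
U = ½kδ² = 0.5 × 0.65678 × 5.02² = 8.2756 N·mm = 0.0082756 J

0.00828 J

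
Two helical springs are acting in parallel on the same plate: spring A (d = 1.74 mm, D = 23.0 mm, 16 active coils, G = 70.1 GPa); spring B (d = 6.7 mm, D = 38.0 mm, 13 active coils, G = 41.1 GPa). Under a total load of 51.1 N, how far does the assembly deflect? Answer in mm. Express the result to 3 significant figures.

3.42 mm

k_A = Gd⁴/(8D³N_a) = (70.1×10³)(1.74⁴)/(8·23.0³·16) = 0.41259 N/mm
k_B = Gd⁴/(8D³N_a) = (41.1×10³)(6.7⁴)/(8·38.0³·13) = 14.513 N/mm
Parallel: k_eq = 0.41259 + 14.513 = 14.926 N/mm
δ = F/k_eq = 51.1/14.926 = 3.4237 mm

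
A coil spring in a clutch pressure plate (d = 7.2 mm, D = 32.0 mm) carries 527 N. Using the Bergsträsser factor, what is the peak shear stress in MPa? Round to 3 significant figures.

154 MPa

Spring index C = D/d = 32.0/7.2 = 4.4444
K_B = (4C+2)/(4C−3) = 19.778/14.778 = 1.3383
τ₀ = 8FD/(πd³) = 8·527·32.0/(π·7.2³) = 134912/1172.6 = 115.05 MPa
τ_max = K·τ₀ = 1.3383 × 115.05 = 153.98 MPa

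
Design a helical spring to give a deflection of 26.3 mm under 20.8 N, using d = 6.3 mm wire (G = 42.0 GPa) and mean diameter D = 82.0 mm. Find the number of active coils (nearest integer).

Required rate k = F/δ = 20.8/26.3 = 0.79087 N/mm
N_a = Gd⁴/(8D³k) = (42.0×10³ × 6.3⁴)/(8 × 82.0³ × 0.79087)
    = 6.61624e+07 / 3.4885e+06 = 18.97 → 19 coils

19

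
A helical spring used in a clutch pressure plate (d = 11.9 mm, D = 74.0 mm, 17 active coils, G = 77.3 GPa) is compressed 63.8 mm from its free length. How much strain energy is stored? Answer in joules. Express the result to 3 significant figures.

57.2 J

k = Gd⁴/(8D³N_a) = (77.3×10³)(11.9⁴)/(8·74.0³·17) = 28.128 N/mm
U = ½kδ² = 0.5 × 28.128 × 63.8² = 57246 N·mm = 57.246 J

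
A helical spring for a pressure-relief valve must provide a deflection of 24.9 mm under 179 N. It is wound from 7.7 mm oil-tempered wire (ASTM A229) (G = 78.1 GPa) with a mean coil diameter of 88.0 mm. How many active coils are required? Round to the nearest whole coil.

Required rate k = F/δ = 179/24.9 = 7.1888 N/mm
N_a = Gd⁴/(8D³k) = (78.1×10³ × 7.7⁴)/(8 × 88.0³ × 7.1888)
    = 2.74545e+08 / 3.91915e+07 = 7.005 → 7 coils

7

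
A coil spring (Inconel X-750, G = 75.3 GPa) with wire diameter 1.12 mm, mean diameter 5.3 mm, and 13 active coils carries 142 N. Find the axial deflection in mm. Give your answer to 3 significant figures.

k = Gd⁴/(8D³N_a) = (75.3×10³)(1.12⁴)/(8·5.3³·13) = 7.6525 N/mm
δ = F/k = 142 / 7.6525 = 18.556 mm

18.6 mm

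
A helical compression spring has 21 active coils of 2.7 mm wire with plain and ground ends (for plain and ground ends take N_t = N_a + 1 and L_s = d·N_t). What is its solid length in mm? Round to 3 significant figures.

59.4 mm

plain and ground ends: N_t = N_a + 1 = 21 + 1 = 22
L_s = d·N_t = 2.7 × 22 = 59.4 mm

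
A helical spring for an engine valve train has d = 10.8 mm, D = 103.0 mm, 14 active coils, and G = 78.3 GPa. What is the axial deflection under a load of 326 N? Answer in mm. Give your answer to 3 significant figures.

37.5 mm

k = Gd⁴/(8D³N_a) = (78.3×10³)(10.8⁴)/(8·103.0³·14) = 8.7042 N/mm
δ = F/k = 326 / 8.7042 = 37.453 mm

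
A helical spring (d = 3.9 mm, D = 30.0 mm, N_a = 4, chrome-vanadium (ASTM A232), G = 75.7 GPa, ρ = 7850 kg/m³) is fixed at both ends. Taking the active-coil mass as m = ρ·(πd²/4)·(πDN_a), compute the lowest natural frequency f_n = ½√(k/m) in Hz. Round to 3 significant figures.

k = Gd⁴/(8D³N_a) = (75.7×10³)(3.9⁴)/(8·30.0³·4) = 20.269 N/mm = 20269 N/m
Wire length L = πDN_a = π·30.0·4 = 376.99 mm
m = ρ·(πd²/4)·L = 7850 × 11.946×10⁻⁶ m² × 0.37699 m = 0.035352 kg
f_n = ½√(k/m) = 0.5·√(20269/0.035352) = 0.5·√(5.7335e+05) = 378.6 Hz

379 Hz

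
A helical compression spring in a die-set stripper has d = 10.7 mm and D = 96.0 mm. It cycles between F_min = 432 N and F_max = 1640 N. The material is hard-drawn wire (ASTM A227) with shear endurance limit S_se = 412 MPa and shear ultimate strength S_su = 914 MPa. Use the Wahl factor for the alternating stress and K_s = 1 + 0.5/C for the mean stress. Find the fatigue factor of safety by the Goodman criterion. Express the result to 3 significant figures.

1.73

C = D/d = 96.0/10.7 = 8.9720; K_W = (4C−1)/(4C−4)+0.615/C = 1.1626; K_s = 1+0.5/C = 1.0557
F_a = (F_max−F_min)/2 = 604 N; F_m = (F_max+F_min)/2 = 1036 N
τ_a = K_W·8F_aD/(πd³) = 1.1626 × 120.53 = 140.13 MPa
τ_m = K_s·8F_mD/(πd³) = 1.0557 × 206.74 = 218.26 MPa
Goodman: 1/n_f = τ_a/S_se + τ_m/S_su = 140.13/412 + 218.26/914 = 0.34013 + 0.23880 = 0.57892
n_f = 1/0.57892 = 1.727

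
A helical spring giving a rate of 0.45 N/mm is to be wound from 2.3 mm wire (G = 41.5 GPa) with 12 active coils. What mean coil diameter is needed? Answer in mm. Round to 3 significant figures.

D = (Gd⁴/(8N_a·k))^(1/3) = (41.5×10³·2.3⁴/(8·12·0.45))^(1/3)
  = (26882.9)^(1/3) = 29.9566 mm

30.0 mm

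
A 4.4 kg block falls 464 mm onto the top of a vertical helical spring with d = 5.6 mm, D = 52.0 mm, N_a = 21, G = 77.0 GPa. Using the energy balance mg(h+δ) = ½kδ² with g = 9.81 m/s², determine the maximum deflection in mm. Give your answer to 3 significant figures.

k = Gd⁴/(8D³N_a) = (77.0×10³)(5.6⁴)/(8·52.0³·21) = 3.2057 N/mm
W = mg = 4.4 × 9.81 = 43.164 N
½kδ² − Wδ − Wh = 0 → δ = (W + √(W² + 2kWh))/k
δ = (43.164 + √(1863.1 + 128408))/3.2057 = (43.164 + 360.93)/3.2057 = 126.06 mm

126 mm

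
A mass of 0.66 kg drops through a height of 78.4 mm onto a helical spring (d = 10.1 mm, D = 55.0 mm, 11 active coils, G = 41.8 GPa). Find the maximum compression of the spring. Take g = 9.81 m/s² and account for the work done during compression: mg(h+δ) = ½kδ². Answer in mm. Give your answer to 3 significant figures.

6.07 mm

k = Gd⁴/(8D³N_a) = (41.8×10³)(10.1⁴)/(8·55.0³·11) = 29.709 N/mm
W = mg = 0.66 × 9.81 = 6.4746 N
½kδ² − Wδ − Wh = 0 → δ = (W + √(W² + 2kWh))/k
δ = (6.4746 + √(41.92 + 30161.3))/29.709 = (6.4746 + 173.79)/29.709 = 6.0677 mm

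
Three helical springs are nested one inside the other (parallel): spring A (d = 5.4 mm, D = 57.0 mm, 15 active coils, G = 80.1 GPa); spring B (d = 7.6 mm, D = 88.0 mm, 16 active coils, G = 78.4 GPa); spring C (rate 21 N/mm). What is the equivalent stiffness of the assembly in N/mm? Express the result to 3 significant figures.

27.1 N/mm

k_A = Gd⁴/(8D³N_a) = (80.1×10³)(5.4⁴)/(8·57.0³·15) = 3.0648 N/mm
k_B = Gd⁴/(8D³N_a) = (78.4×10³)(7.6⁴)/(8·88.0³·16) = 2.9986 N/mm
Parallel: k_eq = 3.0648 + 2.9986 + 21 = 27.063 N/mm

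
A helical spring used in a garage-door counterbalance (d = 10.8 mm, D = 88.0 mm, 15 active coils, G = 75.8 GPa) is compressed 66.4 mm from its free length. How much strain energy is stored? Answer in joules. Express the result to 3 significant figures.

k = Gd⁴/(8D³N_a) = (75.8×10³)(10.8⁴)/(8·88.0³·15) = 12.611 N/mm
U = ½kδ² = 0.5 × 12.611 × 66.4² = 27800 N·mm = 27.8 J

27.8 J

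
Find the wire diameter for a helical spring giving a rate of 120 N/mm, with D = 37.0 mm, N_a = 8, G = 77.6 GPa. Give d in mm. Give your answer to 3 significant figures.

d = (8D³N_a·k / G)^(1/4) = (8·37.0³·8·120 / (77.6×10³))^0.25
  = (5013.1)^0.25 = 8.4145 mm

8.41 mm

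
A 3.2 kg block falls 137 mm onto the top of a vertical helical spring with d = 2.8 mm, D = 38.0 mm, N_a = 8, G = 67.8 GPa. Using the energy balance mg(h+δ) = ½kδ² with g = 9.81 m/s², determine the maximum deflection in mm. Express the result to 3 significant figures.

116 mm

k = Gd⁴/(8D³N_a) = (67.8×10³)(2.8⁴)/(8·38.0³·8) = 1.1867 N/mm
W = mg = 3.2 × 9.81 = 31.392 N
½kδ² − Wδ − Wh = 0 → δ = (W + √(W² + 2kWh))/k
δ = (31.392 + √(985.46 + 10207.1))/1.1867 = (31.392 + 105.79)/1.1867 = 115.61 mm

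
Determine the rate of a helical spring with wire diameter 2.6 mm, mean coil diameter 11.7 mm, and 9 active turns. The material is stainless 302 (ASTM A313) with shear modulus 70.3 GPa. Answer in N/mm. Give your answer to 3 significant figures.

k = Gd⁴/(8D³N_a) = (70.3×10³ × 2.6⁴) / (8 × 11.7³ × 9)
  = 3.21254e+06 / 115316 = 27.859 N/mm

27.9 N/mm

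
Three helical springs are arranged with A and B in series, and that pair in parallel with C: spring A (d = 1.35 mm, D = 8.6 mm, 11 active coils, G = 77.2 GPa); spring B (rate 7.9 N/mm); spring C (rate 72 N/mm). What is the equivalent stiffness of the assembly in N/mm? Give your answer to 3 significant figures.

k_A = Gd⁴/(8D³N_a) = (77.2×10³)(1.35⁴)/(8·8.6³·11) = 4.5811 N/mm
Springs A,B series: k_AB = 1/(1/4.5811+1/7.9) = 2.8997 N/mm; parallel with C: k_eq = 2.8997+72 = 74.9 N/mm

74.9 N/mm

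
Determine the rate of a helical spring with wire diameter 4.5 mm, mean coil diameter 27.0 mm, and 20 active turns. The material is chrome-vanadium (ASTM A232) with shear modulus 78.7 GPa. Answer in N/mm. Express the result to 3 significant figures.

10.2 N/mm

k = Gd⁴/(8D³N_a) = (78.7×10³ × 4.5⁴) / (8 × 27.0³ × 20)
  = 3.22719e+07 / 3.14928e+06 = 10.247 N/mm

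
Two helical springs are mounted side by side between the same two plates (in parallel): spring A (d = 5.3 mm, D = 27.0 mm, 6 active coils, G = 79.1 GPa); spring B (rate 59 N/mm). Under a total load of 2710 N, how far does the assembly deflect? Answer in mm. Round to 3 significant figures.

21.7 mm

k_A = Gd⁴/(8D³N_a) = (79.1×10³)(5.3⁴)/(8·27.0³·6) = 66.061 N/mm
Parallel: k_eq = 66.061 + 59 = 125.06 N/mm
δ = F/k_eq = 2710/125.06 = 21.669 mm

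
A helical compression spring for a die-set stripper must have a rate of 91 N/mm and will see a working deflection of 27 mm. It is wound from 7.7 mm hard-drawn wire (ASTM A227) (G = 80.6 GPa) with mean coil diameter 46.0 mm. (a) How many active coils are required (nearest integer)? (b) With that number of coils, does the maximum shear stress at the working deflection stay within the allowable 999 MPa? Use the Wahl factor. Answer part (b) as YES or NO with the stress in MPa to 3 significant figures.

(a) 4 coils; (b) YES, τ_max = 790 MPa

N_a = Gd⁴/(8D³k) = (80.6×10³)(7.7⁴)/(8·46.0³·91) = 3.998 → N_a = 4
Actual rate k = Gd⁴/(8D³·4) = 90.965 N/mm
Working load F = kδ = 90.965·27 = 2456.1 N
C = 46.0/7.7 = 5.9740; K_W = (4C−1)/(4C−4)+0.615/C = 1.2537
τ_max = K_W·8FD/(πd³) = 1.2537·630.18 = 790.07 MPa
τ_max ≤ 999 MPa → acceptable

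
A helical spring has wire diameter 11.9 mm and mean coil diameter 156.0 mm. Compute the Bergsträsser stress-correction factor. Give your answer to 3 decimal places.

C = D/d = 156.0/11.9 = 13.1092
K_B = (4C+2)/(4C−3) = 54.437/49.437 = 1.1011

1.101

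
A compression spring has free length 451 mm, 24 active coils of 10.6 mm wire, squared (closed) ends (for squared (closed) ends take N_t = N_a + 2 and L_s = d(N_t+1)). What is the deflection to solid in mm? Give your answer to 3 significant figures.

N_t = 26; L_s = 10.6·27 = 286.2 mm
δ_solid = L₀ − L_s = 451 − 286.2 = 164.8 mm

165 mm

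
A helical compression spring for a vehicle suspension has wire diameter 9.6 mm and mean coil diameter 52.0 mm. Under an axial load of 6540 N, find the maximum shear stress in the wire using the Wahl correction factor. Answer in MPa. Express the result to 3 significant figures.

1260 MPa

Spring index C = D/d = 52.0/9.6 = 5.4167
K_W = (4C−1)/(4C−4) + 0.615/C = 20.667/17.667 + 0.1135 = 1.2833
τ₀ = 8FD/(πd³) = 8·6540·52.0/(π·9.6³) = 2.72064e+06/2779.5 = 978.83 MPa
τ_max = K·τ₀ = 1.2833 × 978.83 = 1256.2 MPa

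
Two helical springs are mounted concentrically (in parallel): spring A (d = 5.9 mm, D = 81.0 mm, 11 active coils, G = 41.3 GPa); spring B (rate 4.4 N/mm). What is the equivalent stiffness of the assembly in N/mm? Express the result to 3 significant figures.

5.47 N/mm

k_A = Gd⁴/(8D³N_a) = (41.3×10³)(5.9⁴)/(8·81.0³·11) = 1.0701 N/mm
Parallel: k_eq = 1.0701 + 4.4 = 5.4701 N/mm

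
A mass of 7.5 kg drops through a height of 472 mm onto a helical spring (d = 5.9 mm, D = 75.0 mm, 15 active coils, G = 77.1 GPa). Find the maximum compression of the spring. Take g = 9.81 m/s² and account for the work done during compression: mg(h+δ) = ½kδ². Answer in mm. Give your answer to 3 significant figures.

k = Gd⁴/(8D³N_a) = (77.1×10³)(5.9⁴)/(8·75.0³·15) = 1.8454 N/mm
W = mg = 7.5 × 9.81 = 73.575 N
½kδ² − Wδ − Wh = 0 → δ = (W + √(W² + 2kWh))/k
δ = (73.575 + √(5413.3 + 128174))/1.8454 = (73.575 + 365.5)/1.8454 = 237.92 mm

238 mm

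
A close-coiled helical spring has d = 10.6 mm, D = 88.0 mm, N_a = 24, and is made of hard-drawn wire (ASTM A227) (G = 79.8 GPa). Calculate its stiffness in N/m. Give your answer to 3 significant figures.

k = Gd⁴/(8D³N_a) = (79.8×10³ × 10.6⁴) / (8 × 88.0³ × 24)
  = 1.00746e+09 / 1.30843e+08 = 7.6998 N/mm = 7699.8 N/m

7700 N/m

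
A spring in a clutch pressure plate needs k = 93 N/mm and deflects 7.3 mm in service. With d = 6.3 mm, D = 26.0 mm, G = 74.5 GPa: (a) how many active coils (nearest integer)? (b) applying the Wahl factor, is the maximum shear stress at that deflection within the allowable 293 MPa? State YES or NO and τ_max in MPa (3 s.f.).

N_a = Gd⁴/(8D³k) = (74.5×10³)(6.3⁴)/(8·26.0³·93) = 8.975 → N_a = 9
Actual rate k = Gd⁴/(8D³·9) = 92.74 N/mm
Working load F = kδ = 92.74·7.3 = 677 N
C = 26.0/6.3 = 4.1270; K_W = (4C−1)/(4C−4)+0.615/C = 1.3889
τ_max = K_W·8FD/(πd³) = 1.3889·179.26 = 248.97 MPa
τ_max ≤ 293 MPa → acceptable

(a) 9 coils; (b) YES, τ_max = 249 MPa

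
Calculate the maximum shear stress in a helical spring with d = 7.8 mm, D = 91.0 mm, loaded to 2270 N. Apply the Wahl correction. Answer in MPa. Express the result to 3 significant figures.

Spring index C = D/d = 91.0/7.8 = 11.6667
K_W = (4C−1)/(4C−4) + 0.615/C = 45.667/42.667 + 0.0527 = 1.1230
τ₀ = 8FD/(πd³) = 8·2270·91.0/(π·7.8³) = 1.65256e+06/1490.8 = 1108.5 MPa
τ_max = K·τ₀ = 1.1230 × 1108.5 = 1244.8 MPa

1240 MPa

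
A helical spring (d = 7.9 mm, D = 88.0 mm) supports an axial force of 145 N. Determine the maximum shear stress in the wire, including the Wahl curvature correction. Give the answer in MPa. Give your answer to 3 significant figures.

74.4 MPa

Spring index C = D/d = 88.0/7.9 = 11.1392
K_W = (4C−1)/(4C−4) + 0.615/C = 43.557/40.557 + 0.0552 = 1.1292
τ₀ = 8FD/(πd³) = 8·145·88.0/(π·7.9³) = 102080/1548.9 = 65.904 MPa
τ_max = K·τ₀ = 1.1292 × 65.904 = 74.417 MPa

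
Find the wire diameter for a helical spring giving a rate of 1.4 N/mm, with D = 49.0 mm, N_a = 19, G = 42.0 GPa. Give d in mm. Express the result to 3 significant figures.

d = (8D³N_a·k / G)^(1/4) = (8·49.0³·19·1.4 / (42.0×10³))^0.25
  = (596.09)^0.25 = 4.9411 mm

4.94 mm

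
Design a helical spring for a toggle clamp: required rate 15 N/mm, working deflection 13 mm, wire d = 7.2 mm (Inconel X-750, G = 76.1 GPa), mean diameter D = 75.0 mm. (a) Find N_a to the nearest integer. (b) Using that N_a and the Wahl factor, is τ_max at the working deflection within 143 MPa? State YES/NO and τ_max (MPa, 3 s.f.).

(a) 4 coils; (b) YES, τ_max = 115 MPa

N_a = Gd⁴/(8D³k) = (76.1×10³)(7.2⁴)/(8·75.0³·15) = 4.04 → N_a = 4
Actual rate k = Gd⁴/(8D³·4) = 15.149 N/mm
Working load F = kδ = 15.149·13 = 196.94 N
C = 75.0/7.2 = 10.4167; K_W = (4C−1)/(4C−4)+0.615/C = 1.1387
τ_max = K_W·8FD/(πd³) = 1.1387·100.77 = 114.74 MPa
τ_max ≤ 143 MPa → acceptable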